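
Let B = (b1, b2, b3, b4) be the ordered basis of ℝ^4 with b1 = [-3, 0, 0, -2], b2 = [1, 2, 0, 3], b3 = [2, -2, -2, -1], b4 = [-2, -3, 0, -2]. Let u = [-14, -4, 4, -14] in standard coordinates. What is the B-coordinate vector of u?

[u]_B is the unique c with M c = u, where M has columns b1, ..., b4.
Solving this 4x4 system gives c = (2, -4, -2, 0).
Check: 2b1 - 4b2 - 2b3 + 0·b4 = [-14, -4, 4, -14].

[2, -4, -2, 0]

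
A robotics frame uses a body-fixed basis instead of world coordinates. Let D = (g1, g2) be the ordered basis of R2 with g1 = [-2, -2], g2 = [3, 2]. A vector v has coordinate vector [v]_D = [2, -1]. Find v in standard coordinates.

[-7, -6]

The coordinates say v = 2g1 - g2; adding the scaled basis vectors gives [-7, -6].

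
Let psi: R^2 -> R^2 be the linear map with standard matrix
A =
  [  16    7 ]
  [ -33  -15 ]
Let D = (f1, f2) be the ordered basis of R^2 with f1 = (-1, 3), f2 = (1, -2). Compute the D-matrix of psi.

[[-2, 1], [3, 3]]

With P the matrix whose columns are f1, f2, [psi]_D = P^(-1) A P.
Column by column: psi(f1) = A f1 = (5, -12); its D-coordinates (-2, 3) give column 1.
Continuing for each basis vector yields [psi]_D = [[-2, 1], [3, 3]].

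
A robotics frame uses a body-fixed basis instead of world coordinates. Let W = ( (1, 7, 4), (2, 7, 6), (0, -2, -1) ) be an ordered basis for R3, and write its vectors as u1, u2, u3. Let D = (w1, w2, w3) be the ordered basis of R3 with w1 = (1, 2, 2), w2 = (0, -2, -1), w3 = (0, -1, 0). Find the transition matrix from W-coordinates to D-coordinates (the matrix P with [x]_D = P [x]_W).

Column j of P is [uj]_D, since P maps W-coordinates to D-coordinates.
Expressing u1 in D: u1 = w1 - 2w2 - w3, so column 1 of P is (1, -2, -1).
Doing the same for each uj gives P = [[1, 2, 0], [-2, -2, 1], [-1, 1, 0]].

[[1, 2, 0], [-2, -2, 1], [-1, 1, 0]]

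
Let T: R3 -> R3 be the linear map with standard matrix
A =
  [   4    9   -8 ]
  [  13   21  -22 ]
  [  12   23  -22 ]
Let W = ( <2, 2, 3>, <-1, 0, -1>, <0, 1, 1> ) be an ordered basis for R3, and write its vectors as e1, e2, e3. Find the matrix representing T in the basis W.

[[0, 3, -1], [-2, 2, -3], [2, 3, 1]]

Let P have columns e1, ..., e3. Then [T]_W = P^(-1) A P.
Here det P = 1, so P^(-1) is integer; computing A P first and then P^(-1)(A P) gives [[0, 3, -1], [-2, 2, -3], [2, 3, 1]].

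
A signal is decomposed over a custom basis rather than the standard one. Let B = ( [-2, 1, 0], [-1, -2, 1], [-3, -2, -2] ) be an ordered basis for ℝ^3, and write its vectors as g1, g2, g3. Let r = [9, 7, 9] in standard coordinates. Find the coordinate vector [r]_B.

[1, 1, -4]

Write r = c_1 g1 + ... + c_3 g3 and solve for the c_i.
Row-reducing the augmented matrix [M | r] gives c = (1, 1, -4).
Check: g1 + g2 - 4g3 = [9, 7, 9].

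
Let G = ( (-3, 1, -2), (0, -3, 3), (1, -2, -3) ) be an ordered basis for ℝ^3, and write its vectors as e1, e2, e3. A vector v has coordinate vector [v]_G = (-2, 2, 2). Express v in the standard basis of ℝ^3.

The coordinates say v = -2e1 + 2e2 + 2e3; adding the scaled basis vectors gives (8, -12, 4).

(8, -12, 4)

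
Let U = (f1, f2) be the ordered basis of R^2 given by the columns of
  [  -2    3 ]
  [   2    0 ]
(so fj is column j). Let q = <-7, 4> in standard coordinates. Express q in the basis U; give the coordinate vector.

[q]_U is the unique c with M c = q, where M has columns f1, f2.
System: -2c_1 + 3c_2 = -7, 2c_1 + 0c_2 = 4; solving gives c_1 = 2, c_2 = -1.
Check: 2f1 - f2 = <-7, 4>.

<2, -1>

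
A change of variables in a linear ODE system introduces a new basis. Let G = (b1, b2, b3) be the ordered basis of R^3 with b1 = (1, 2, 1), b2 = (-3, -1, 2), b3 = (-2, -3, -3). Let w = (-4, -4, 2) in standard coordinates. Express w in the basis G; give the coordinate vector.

We seek scalars with c_1 b1 + ... + c_3 b3 = w; equivalently solve M c = w where the columns of M are b1, ..., b3.
Gaussian elimination on [M | w] yields c = (-3, 1, -1).
Check: -3b1 + b2 - b3 = (-4, -4, 2).

(-3, 1, -1)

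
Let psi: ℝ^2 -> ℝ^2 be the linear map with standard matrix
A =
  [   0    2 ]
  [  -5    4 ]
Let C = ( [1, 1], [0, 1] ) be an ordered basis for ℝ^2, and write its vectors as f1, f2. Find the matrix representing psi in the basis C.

The j-th column of [psi]_C is [psi(fj)]_C.
psi(f1) = A f1 = [2, -1] = 2f1 - 3f2, so column 1 is [2, -3].
Repeating for f2 and assembling the columns gives [[2, 2], [-3, 2]].

[[2, 2], [-3, 2]]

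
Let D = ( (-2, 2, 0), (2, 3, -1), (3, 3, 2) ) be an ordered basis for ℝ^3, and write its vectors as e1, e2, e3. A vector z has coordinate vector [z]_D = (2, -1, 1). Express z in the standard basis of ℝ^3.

z = M [z]_D, where M has columns e1, ..., e3.
Carrying out the matrix-vector product, z = (-3, 4, 3).

(-3, 4, 3)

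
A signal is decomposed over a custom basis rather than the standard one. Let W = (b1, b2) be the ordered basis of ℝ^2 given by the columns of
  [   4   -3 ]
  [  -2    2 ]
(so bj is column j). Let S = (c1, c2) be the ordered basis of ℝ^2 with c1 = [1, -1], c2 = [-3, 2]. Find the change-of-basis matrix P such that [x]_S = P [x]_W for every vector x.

Take x = bj: its W-coordinates are the j-th standard unit vector, so P e_j — column j of P — equals [bj]_S.
b1 = -2c1 - 2c2, giving column 1 = [-2, -2]; repeating for each j gives P = [[-2, 0], [-2, 1]].

[[-2, 0], [-2, 1]]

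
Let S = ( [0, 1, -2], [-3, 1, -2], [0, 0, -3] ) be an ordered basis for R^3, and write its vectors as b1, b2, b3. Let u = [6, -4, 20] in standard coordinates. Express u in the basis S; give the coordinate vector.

Write u = c_1 b1 + ... + c_3 b3 and solve for the c_i.
Row-reducing the augmented matrix [M | u] gives c = (-2, -2, -4).
Check: -2b1 - 2b2 - 4b3 = [6, -4, 20].

[-2, -2, -4]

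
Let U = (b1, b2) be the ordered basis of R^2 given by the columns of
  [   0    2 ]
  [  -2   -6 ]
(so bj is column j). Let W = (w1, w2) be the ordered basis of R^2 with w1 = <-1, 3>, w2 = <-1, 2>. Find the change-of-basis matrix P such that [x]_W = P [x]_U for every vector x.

Let M have columns bj and N have columns wj. Then for every x, N [x]_W = x = M [x]_U, so P = N^(-1) M.
Since det N = 1, N^(-1) has integer entries; multiplying gives P = [[-2, -2], [2, 0]].

[[-2, -2], [2, 0]]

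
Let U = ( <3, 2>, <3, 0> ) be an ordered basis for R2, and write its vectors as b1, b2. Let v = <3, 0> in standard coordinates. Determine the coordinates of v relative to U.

<0, 1>

Write v = c_1 b1 + c_2 b2 and solve for the c_i.
System: 3c_1 + 3c_2 = 3, 2c_1 + 0c_2 = 0; solving gives c_1 = 0, c_2 = 1.
Check: 0·b1 + b2 = <3, 0>.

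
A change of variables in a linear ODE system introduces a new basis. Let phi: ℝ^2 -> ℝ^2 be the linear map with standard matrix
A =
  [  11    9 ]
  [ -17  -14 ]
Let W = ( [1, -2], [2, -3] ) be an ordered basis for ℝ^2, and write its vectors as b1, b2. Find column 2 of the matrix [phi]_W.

[-1, -2]

Compute phi(b2) = A b2 = [-5, 8] in standard coordinates.
Then write this in W-coordinates: solve for y in y_1 b1 + y_2 b2 = [-5, 8].
This gives y = [-1, -2], which is column 2 of [phi]_W.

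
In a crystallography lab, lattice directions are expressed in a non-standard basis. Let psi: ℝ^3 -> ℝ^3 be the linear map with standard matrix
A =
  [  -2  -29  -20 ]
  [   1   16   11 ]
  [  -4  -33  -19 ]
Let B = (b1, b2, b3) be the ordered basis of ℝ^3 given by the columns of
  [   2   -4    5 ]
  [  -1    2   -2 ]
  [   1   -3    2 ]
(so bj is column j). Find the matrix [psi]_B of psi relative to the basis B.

The j-th column of [psi]_B is [psi(bj)]_B.
psi(b1) = A b1 = (5, -3, 6) = -b1 - 3b2 - b3, so column 1 is (-1, -3, -1).
Repeating for b2, b3 and assembling the columns gives [[-1, 1, 3], [-3, -2, -3], [-1, 0, -2]].

[[-1, 1, 3], [-3, -2, -3], [-1, 0, -2]]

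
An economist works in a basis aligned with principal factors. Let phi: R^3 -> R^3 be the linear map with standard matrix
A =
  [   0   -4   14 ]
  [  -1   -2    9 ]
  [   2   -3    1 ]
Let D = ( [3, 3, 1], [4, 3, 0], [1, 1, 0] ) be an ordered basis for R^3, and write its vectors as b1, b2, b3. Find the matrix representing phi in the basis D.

[[-2, -1, -1], [2, -2, -1], [0, -1, 3]]

With P the matrix whose columns are b1, ..., b3, [phi]_D = P^(-1) A P.
Column by column: phi(b1) = A b1 = [2, 0, -2]; its D-coordinates [-2, 2, 0] give column 1.
Continuing for each basis vector yields [phi]_D = [[-2, -1, -1], [2, -2, -1], [0, -1, 3]].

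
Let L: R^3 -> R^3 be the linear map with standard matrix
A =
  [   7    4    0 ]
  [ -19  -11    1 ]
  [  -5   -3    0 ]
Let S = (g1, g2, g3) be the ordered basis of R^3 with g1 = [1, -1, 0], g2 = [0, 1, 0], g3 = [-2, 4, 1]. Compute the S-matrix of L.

Let P have columns g1, ..., g3. Then [L]_S = P^(-1) A P.
Here det P = 1, so P^(-1) is integer; computing A P first and then P^(-1)(A P) gives [[-1, -2, -2], [-1, -1, 1], [-2, -3, -2]].

[[-1, -2, -2], [-1, -1, 1], [-2, -3, -2]]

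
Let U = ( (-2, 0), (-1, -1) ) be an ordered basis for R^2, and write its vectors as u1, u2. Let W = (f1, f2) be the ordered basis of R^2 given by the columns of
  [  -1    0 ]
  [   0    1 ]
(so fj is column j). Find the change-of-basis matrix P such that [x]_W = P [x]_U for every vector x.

Take x = uj: its U-coordinates are the j-th standard unit vector, so P e_j — column j of P — equals [uj]_W.
u1 = 2f1 + 0·f2, giving column 1 = (2, 0); repeating for each j gives P = [[2, 1], [0, -1]].

[[2, 1], [0, -1]]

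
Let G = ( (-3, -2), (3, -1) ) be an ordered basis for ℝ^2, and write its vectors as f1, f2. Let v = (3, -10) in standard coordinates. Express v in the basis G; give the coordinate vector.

Write v = c_1 f1 + c_2 f2 and solve for the c_i.
System: -3c_1 + 3c_2 = 3, -2c_1 - c_2 = -10; solving gives c_1 = 3, c_2 = 4.
Check: 3f1 + 4f2 = (3, -10).

(3, 4)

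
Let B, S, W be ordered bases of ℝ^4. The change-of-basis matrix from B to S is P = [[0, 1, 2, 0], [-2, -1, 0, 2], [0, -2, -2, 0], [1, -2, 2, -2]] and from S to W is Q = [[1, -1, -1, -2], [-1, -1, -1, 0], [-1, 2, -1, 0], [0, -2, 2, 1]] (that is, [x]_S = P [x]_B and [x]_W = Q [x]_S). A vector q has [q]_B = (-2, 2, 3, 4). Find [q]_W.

Composing the changes, [q]_W = Q P [q]_B.
Q P = [[0, 8, 0, 2], [2, 2, 0, -2], [-4, -1, 0, 4], [5, -4, -2, -6]]; applying this to (-2, 2, 3, 4) gives (24, -8, 22, -48).

(24, -8, 22, -48)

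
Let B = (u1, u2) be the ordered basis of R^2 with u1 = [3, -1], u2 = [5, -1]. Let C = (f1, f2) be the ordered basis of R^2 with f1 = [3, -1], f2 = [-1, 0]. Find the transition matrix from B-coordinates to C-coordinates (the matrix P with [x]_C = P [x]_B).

Let M have columns uj and N have columns fj. Then for every x, N [x]_C = x = M [x]_B, so P = N^(-1) M.
Since det N = -1, N^(-1) has integer entries; multiplying gives P = [[1, 1], [0, -2]].

[[1, 1], [0, -2]]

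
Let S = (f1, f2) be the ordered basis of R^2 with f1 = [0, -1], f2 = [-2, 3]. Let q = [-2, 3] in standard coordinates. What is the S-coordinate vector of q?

[0, 1]

We seek scalars with c_1 f1 + c_2 f2 = q; equivalently solve M c = q where the columns of M are f1, f2.
System: 0c_1 - 2c_2 = -2, -c_1 + 3c_2 = 3; solving gives c_1 = 0, c_2 = 1.
Check: 0·f1 + f2 = [-2, 3].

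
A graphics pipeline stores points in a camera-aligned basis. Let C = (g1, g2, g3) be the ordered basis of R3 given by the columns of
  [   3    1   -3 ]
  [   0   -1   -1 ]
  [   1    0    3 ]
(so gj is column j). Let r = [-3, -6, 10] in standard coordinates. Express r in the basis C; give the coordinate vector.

[1, 3, 3]

We seek scalars with c_1 g1 + ... + c_3 g3 = r; equivalently solve M c = r where the columns of M are g1, ..., g3.
Gaussian elimination on [M | r] yields c = (1, 3, 3).
Check: g1 + 3g2 + 3g3 = [-3, -6, 10].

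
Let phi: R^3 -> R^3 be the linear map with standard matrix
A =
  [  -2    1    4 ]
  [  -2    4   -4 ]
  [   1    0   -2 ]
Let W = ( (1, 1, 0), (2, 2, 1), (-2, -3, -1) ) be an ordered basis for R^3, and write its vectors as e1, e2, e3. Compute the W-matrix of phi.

Let P have columns e1, ..., e3. Then [phi]_W = P^(-1) A P.
Here det P = 1, so P^(-1) is integer; computing A P first and then P^(-1)(A P) gives [[-3, 2, -3], [-2, 2, 1], [-3, 2, 1]].

[[-3, 2, -3], [-2, 2, 1], [-3, 2, 1]]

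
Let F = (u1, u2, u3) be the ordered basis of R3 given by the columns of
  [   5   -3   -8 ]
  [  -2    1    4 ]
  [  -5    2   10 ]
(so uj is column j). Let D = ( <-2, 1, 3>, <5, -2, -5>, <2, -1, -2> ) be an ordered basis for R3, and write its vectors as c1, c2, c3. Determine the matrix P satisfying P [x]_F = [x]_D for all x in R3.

[[0, -1, 2], [1, -1, 0], [0, 0, -2]]

Let M have columns uj and N have columns cj. Then for every x, N [x]_D = x = M [x]_F, so P = N^(-1) M.
Since det N = -1, N^(-1) has integer entries; multiplying gives P = [[0, -1, 2], [1, -1, 0], [0, 0, -2]].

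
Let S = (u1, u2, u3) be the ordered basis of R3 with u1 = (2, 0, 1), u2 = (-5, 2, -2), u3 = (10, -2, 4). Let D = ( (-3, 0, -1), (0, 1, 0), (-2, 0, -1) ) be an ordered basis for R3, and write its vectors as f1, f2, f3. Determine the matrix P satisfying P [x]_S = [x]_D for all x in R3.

[[0, 1, -2], [0, 2, -2], [-1, 1, -2]]

Column j of P is [uj]_D, since P maps S-coordinates to D-coordinates.
Expressing u1 in D: u1 = 0·f1 + 0·f2 - f3, so column 1 of P is (0, 0, -1).
Doing the same for each uj gives P = [[0, 1, -2], [0, 2, -2], [-1, 1, -2]].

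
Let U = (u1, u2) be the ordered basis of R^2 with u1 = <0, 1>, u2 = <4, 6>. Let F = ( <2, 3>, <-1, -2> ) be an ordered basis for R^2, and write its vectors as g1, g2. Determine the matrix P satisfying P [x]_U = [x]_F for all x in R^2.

[[-1, 2], [-2, 0]]

Take x = uj: its U-coordinates are the j-th standard unit vector, so P e_j — column j of P — equals [uj]_F.
u1 = -g1 - 2g2, giving column 1 = <-1, -2>; repeating for each j gives P = [[-1, 2], [-2, 0]].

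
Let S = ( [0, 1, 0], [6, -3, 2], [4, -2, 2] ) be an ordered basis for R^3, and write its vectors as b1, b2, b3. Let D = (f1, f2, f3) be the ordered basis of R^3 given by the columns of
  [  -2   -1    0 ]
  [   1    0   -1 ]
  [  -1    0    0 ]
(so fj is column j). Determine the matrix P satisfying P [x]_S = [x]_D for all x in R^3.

[[0, -2, -2], [0, -2, 0], [-1, 1, 0]]

Take x = bj: its S-coordinates are the j-th standard unit vector, so P e_j — column j of P — equals [bj]_D.
b1 = 0·f1 + 0·f2 - f3, giving column 1 = [0, 0, -1]; repeating for each j gives P = [[0, -2, -2], [0, -2, 0], [-1, 1, 0]].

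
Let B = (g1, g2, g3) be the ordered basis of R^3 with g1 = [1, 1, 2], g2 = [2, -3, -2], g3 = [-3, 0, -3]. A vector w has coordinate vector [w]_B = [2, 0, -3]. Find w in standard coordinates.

[11, 2, 13]

The coordinates say w = 2g1 + 0·g2 - 3g3; adding the scaled basis vectors gives [11, 2, 13].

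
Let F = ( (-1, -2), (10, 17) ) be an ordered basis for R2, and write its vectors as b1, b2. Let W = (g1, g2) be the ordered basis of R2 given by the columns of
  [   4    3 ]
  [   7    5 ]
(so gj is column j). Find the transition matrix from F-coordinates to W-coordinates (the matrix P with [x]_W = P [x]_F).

[[-1, 1], [1, 2]]

Column j of P is [bj]_W, since P maps F-coordinates to W-coordinates.
Expressing b1 in W: b1 = -g1 + g2, so column 1 of P is (-1, 1).
Doing the same for each bj gives P = [[-1, 1], [1, 2]].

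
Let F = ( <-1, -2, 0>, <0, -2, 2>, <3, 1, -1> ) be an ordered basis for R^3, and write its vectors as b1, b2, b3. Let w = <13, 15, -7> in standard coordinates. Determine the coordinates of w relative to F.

Write w = c_1 b1 + ... + c_3 b3 and solve for the c_i.
Gaussian elimination on [M | w] yields c = (-4, -2, 3).
Check: -4b1 - 2b2 + 3b3 = <13, 15, -7>.

<-4, -2, 3>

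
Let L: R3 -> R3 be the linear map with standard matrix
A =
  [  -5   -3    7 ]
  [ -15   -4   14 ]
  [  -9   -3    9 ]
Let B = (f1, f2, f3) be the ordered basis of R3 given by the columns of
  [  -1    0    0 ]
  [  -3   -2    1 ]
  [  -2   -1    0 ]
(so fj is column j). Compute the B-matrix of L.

Let P have columns f1, ..., f3. Then [L]_B = P^(-1) A P.
Here det P = -1, so P^(-1) is integer; computing A P first and then P^(-1)(A P) gives [[0, 1, 3], [0, 1, -3], [-1, -1, -1]].

[[0, 1, 3], [0, 1, -3], [-1, -1, -1]]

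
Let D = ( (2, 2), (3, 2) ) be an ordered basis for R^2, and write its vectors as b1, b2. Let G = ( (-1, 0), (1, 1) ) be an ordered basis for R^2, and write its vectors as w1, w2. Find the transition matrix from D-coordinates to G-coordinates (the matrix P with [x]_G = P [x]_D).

[[0, -1], [2, 2]]

Column j of P is [bj]_G, since P maps D-coordinates to G-coordinates.
Expressing b1 in G: b1 = 0·w1 + 2w2, so column 1 of P is (0, 2).
Doing the same for each bj gives P = [[0, -1], [2, 2]].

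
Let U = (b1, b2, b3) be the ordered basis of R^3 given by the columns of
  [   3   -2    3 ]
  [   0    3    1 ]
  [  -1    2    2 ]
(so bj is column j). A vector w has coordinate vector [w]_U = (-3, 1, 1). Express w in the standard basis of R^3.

(-8, 4, 7)

w = M [w]_U, where M has columns b1, ..., b3.
Carrying out the matrix-vector product, w = (-8, 4, 7).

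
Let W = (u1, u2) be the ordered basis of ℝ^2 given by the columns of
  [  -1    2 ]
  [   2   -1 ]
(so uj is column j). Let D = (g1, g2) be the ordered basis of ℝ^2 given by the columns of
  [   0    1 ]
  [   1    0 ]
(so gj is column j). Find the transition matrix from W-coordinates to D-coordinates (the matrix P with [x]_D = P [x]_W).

[[2, -1], [-1, 2]]

Column j of P is [uj]_D, since P maps W-coordinates to D-coordinates.
Expressing u1 in D: u1 = 2g1 - g2, so column 1 of P is [2, -1].
Doing the same for each uj gives P = [[2, -1], [-1, 2]].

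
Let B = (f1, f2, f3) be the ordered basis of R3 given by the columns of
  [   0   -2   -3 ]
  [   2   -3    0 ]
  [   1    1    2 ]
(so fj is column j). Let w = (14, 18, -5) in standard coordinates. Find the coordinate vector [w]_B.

(3, -4, -2)

Write w = c_1 f1 + ... + c_3 f3 and solve for the c_i.
Solving this 3x3 system gives c = (3, -4, -2).
Check: 3f1 - 4f2 - 2f3 = (14, 18, -5).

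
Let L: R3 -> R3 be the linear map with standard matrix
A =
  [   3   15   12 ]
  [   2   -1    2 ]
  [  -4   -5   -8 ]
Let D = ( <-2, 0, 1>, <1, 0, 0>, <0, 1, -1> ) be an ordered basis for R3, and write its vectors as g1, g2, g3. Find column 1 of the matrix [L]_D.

<-2, 2, -2>

Column 1 of [L]_D is the D-coordinate vector of L(g1).
In standard coordinates L(g1) = A g1 = <6, -2, 0>.
Converting to D: <6, -2, 0> = -2g1 + 2g2 - 2g3, so the coordinate vector is <-2, 2, -2>.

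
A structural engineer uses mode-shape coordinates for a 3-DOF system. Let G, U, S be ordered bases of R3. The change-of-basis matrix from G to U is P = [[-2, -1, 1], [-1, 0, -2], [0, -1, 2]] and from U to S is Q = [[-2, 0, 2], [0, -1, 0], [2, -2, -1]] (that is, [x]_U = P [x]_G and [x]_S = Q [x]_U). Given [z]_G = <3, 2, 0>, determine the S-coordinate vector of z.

<12, 3, -8>

Composing the changes, [z]_S = Q P [z]_G.
Q P = [[4, 0, 2], [1, 0, 2], [-2, -1, 4]]; applying this to <3, 2, 0> gives <12, 3, -8>.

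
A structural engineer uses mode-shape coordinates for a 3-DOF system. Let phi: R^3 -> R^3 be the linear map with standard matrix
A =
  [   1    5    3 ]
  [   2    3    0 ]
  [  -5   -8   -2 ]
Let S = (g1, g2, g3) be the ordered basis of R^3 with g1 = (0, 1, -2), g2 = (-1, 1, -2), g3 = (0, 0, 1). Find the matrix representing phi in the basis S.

Let P have columns g1, ..., g3. Then [phi]_S = P^(-1) A P.
Here det P = 1, so P^(-1) is integer; computing A P first and then P^(-1)(A P) gives [[2, -1, 3], [1, 2, -3], [2, 3, -2]].

[[2, -1, 3], [1, 2, -3], [2, 3, -2]]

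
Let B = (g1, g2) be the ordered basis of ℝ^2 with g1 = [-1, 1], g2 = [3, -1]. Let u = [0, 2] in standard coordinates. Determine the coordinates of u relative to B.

[3, 1]

We seek scalars with c_1 g1 + c_2 g2 = u; equivalently solve M c = u where the columns of M are g1, g2.
System: -c_1 + 3c_2 = 0, c_1 - c_2 = 2; solving gives c_1 = 3, c_2 = 1.
Check: 3g1 + g2 = [0, 2].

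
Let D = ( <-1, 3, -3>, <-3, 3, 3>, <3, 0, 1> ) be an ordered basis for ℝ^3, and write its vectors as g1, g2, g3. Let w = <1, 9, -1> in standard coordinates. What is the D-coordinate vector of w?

Write w = c_1 g1 + ... + c_3 g3 and solve for the c_i.
Row-reducing the augmented matrix [M | w] gives c = (2, 1, 2).
Check: 2g1 + g2 + 2g3 = <1, 9, -1>.

<2, 1, 2>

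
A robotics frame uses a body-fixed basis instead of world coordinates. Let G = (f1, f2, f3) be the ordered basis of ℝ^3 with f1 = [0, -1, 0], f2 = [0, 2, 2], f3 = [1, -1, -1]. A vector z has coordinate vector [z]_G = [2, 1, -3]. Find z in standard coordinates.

z = M [z]_G, where M has columns f1, ..., f3.
Carrying out the matrix-vector product, z = [-3, 3, 5].

[-3, 3, 5]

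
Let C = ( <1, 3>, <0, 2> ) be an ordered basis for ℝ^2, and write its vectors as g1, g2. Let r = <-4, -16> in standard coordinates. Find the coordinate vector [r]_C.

<-4, -2>

Write r = c_1 g1 + c_2 g2 and solve for the c_i.
System: c_1 + 0c_2 = -4, 3c_1 + 2c_2 = -16; solving gives c_1 = -4, c_2 = -2.
Check: -4g1 - 2g2 = <-4, -16>.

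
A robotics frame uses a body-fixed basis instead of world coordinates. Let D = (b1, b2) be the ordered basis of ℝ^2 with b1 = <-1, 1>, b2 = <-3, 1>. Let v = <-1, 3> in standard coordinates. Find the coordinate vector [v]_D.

We seek scalars with c_1 b1 + c_2 b2 = v; equivalently solve M c = v where the columns of M are b1, b2.
System: -c_1 - 3c_2 = -1, c_1 + c_2 = 3; solving gives c_1 = 4, c_2 = -1.
Check: 4b1 - b2 = <-1, 3>.

<4, -1>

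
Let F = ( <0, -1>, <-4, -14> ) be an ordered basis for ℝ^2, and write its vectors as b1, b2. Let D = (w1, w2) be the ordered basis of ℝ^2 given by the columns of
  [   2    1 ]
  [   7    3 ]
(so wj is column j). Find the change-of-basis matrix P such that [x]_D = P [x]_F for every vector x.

[[-1, -2], [2, 0]]

Column j of P is [bj]_D, since P maps F-coordinates to D-coordinates.
Expressing b1 in D: b1 = -w1 + 2w2, so column 1 of P is <-1, 2>.
Doing the same for each bj gives P = [[-1, -2], [2, 0]].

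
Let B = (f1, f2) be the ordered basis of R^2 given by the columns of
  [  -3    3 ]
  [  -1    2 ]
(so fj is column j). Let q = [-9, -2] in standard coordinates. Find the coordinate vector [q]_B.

[4, 1]

[q]_B is the unique c with M c = q, where M has columns f1, f2.
System: -3c_1 + 3c_2 = -9, -c_1 + 2c_2 = -2; solving gives c_1 = 4, c_2 = 1.
Check: 4f1 + f2 = [-9, -2].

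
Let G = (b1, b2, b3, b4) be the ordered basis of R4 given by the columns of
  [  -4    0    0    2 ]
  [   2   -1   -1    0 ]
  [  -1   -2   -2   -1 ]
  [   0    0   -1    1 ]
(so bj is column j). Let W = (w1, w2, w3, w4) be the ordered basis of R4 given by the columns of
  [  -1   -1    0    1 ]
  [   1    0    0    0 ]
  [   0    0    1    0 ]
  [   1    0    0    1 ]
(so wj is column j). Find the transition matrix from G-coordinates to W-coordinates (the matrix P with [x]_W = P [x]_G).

[[2, -1, -1, 0], [0, 2, 1, -1], [-1, -2, -2, -1], [-2, 1, 0, 1]]

Column j of P is [bj]_W, since P maps G-coordinates to W-coordinates.
Expressing b1 in W: b1 = 2w1 + 0·w2 - w3 - 2w4, so column 1 of P is (2, 0, -1, -2).
Doing the same for each bj gives P = [[2, -1, -1, 0], [0, 2, 1, -1], [-1, -2, -2, -1], [-2, 1, 0, 1]].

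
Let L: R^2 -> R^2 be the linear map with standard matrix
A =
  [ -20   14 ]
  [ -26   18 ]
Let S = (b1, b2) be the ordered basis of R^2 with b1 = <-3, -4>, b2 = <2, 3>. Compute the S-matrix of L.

[[0, -2], [2, -2]]

Let P have columns b1, b2. Then [L]_S = P^(-1) A P.
Here det P = -1, so P^(-1) is integer; computing A P first and then P^(-1)(A P) gives [[0, -2], [2, -2]].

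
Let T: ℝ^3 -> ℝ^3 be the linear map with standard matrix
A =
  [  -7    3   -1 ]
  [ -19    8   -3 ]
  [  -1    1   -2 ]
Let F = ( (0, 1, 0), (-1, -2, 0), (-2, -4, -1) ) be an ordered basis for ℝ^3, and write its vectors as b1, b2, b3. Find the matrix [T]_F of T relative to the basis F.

With P the matrix whose columns are b1, ..., b3, [T]_F = P^(-1) A P.
Column by column: T(b1) = A b1 = (3, 8, 1); its F-coordinates (2, -1, -1) give column 1.
Continuing for each basis vector yields [T]_F = [[2, 1, 3], [-1, -3, -3], [-1, 1, 0]].

[[2, 1, 3], [-1, -3, -3], [-1, 1, 0]]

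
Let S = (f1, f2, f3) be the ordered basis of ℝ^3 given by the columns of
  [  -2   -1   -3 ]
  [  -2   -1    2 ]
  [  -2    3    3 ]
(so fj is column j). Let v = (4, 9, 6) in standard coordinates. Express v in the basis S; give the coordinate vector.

(-3, -1, 1)

Write v = c_1 f1 + ... + c_3 f3 and solve for the c_i.
Gaussian elimination on [M | v] yields c = (-3, -1, 1).
Check: -3f1 - f2 + f3 = (4, 9, 6).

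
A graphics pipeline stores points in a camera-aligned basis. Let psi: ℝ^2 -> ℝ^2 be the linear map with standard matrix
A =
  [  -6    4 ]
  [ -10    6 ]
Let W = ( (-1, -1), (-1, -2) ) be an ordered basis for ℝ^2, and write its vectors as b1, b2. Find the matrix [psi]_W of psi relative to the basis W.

With P the matrix whose columns are b1, b2, [psi]_W = P^(-1) A P.
Column by column: psi(b1) = A b1 = (2, 4); its W-coordinates (0, -2) give column 1.
Continuing for each basis vector yields [psi]_W = [[0, 2], [-2, 0]].

[[0, 2], [-2, 0]]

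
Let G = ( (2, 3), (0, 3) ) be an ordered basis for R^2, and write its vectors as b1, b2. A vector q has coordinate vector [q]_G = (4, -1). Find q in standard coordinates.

By definition q = 4b1 - b2.
Summing componentwise gives (8, 9).

(8, 9)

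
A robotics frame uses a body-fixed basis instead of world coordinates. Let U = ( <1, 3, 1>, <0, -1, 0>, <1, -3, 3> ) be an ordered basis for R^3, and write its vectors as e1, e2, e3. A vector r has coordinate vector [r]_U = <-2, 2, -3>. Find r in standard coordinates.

The coordinates say r = -2e1 + 2e2 - 3e3; adding the scaled basis vectors gives <-5, 1, -11>.

<-5, 1, -11>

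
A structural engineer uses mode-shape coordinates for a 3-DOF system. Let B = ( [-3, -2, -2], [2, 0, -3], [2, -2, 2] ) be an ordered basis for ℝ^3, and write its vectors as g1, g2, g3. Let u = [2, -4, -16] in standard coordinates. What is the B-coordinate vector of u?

Write u = c_1 g1 + ... + c_3 g3 and solve for the c_i.
Gaussian elimination on [M | u] yields c = (2, 4, 0).
Check: 2g1 + 4g2 + 0·g3 = [2, -4, -16].

[2, 4, 0]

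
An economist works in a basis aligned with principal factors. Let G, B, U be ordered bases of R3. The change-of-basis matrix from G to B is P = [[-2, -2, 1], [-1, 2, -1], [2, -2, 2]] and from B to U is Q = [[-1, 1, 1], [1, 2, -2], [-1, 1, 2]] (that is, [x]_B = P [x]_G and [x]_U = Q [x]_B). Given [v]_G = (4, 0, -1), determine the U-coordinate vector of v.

(12, -27, 18)

Composing the changes, [v]_U = Q P [v]_G.
Q P = [[3, 2, 0], [-8, 6, -5], [5, 0, 2]]; applying this to (4, 0, -1) gives (12, -27, 18).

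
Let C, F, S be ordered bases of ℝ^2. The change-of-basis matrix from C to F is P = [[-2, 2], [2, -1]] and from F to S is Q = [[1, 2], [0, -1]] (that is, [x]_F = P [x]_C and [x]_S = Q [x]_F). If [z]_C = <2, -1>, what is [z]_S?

<4, -5>

Apply P to get F-coordinates <-6, 5>, then Q to get S-coordinates.
The result is [z]_S = <4, -5>.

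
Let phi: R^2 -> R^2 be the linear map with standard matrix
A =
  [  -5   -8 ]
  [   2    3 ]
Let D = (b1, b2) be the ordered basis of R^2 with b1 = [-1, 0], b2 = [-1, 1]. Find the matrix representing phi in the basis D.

[[-3, 2], [-2, 1]]

With P the matrix whose columns are b1, b2, [phi]_D = P^(-1) A P.
Column by column: phi(b1) = A b1 = [5, -2]; its D-coordinates [-3, -2] give column 1.
Continuing for each basis vector yields [phi]_D = [[-3, 2], [-2, 1]].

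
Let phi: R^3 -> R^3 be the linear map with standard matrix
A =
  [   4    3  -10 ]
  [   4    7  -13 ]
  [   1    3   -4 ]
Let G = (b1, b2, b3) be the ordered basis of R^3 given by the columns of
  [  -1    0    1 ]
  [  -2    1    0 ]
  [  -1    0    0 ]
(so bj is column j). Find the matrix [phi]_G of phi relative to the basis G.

[[3, -3, -1], [1, 1, 2], [3, 0, 3]]

The j-th column of [phi]_G is [phi(bj)]_G.
phi(b1) = A b1 = (0, -5, -3) = 3b1 + b2 + 3b3, so column 1 is (3, 1, 3).
Repeating for b2, b3 and assembling the columns gives [[3, -3, -1], [1, 1, 2], [3, 0, 3]].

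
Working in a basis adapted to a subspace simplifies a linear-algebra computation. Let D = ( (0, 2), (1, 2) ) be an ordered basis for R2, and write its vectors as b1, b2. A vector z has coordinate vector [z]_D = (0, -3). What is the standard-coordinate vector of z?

(-3, -6)

The coordinates say z = 0·b1 - 3b2; adding the scaled basis vectors gives (-3, -6).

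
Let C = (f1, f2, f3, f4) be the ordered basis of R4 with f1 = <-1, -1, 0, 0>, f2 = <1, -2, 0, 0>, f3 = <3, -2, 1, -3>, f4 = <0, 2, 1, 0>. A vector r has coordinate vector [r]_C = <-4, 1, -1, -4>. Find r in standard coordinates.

<2, -4, -5, 3>

By definition r = -4f1 + f2 - f3 - 4f4.
Summing componentwise gives <2, -4, -5, 3>.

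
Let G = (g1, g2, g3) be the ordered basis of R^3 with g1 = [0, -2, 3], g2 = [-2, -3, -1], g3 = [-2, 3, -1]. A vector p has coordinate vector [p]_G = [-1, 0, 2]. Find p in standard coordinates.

[-4, 8, -5]

The coordinates say p = -g1 + 0·g2 + 2g3; adding the scaled basis vectors gives [-4, 8, -5].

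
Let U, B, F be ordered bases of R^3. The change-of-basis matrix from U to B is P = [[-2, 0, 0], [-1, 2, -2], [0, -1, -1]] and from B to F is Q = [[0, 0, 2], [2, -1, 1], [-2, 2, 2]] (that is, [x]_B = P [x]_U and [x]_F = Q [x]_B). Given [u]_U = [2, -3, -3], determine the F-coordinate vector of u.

[12, 0, 16]

Composing the changes, [u]_F = Q P [u]_U.
Q P = [[0, -2, -2], [-3, -3, 1], [2, 2, -6]]; applying this to [2, -3, -3] gives [12, 0, 16].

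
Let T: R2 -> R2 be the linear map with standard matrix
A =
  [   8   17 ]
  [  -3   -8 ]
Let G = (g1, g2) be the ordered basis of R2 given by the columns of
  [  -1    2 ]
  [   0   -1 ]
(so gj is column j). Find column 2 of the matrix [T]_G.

<-3, -2>

Compute T(g2) = A g2 = <-1, 2> in standard coordinates.
Then write this in G-coordinates: solve for y in y_1 g1 + y_2 g2 = <-1, 2>.
This gives y = <-3, -2>, which is column 2 of [T]_G.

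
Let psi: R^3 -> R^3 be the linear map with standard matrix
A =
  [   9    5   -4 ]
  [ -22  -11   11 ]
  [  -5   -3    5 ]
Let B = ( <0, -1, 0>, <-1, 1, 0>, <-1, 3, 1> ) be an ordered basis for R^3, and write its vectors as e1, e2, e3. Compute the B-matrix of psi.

[[0, -3, 0], [2, 2, -3], [3, 2, 1]]

The j-th column of [psi]_B is [psi(ej)]_B.
psi(e1) = A e1 = <-5, 11, 3> = 0·e1 + 2e2 + 3e3, so column 1 is <0, 2, 3>.
Repeating for e2, e3 and assembling the columns gives [[0, -3, 0], [2, 2, -3], [3, 2, 1]].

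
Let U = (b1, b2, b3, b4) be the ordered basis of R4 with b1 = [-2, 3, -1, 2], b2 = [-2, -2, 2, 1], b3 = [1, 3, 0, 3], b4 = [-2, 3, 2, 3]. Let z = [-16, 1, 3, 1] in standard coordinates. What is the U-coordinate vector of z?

[3, 1, -4, 2]

[z]_U is the unique c with M c = z, where M has columns b1, ..., b4.
Row-reducing the augmented matrix [M | z] gives c = (3, 1, -4, 2).
Check: 3b1 + b2 - 4b3 + 2b4 = [-16, 1, 3, 1].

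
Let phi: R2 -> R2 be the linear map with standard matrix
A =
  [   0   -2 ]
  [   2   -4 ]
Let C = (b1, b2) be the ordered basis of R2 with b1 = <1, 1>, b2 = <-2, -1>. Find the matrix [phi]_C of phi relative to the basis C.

Let P have columns b1, b2. Then [phi]_C = P^(-1) A P.
Here det P = 1, so P^(-1) is integer; computing A P first and then P^(-1)(A P) gives [[-2, -2], [0, -2]].

[[-2, -2], [0, -2]]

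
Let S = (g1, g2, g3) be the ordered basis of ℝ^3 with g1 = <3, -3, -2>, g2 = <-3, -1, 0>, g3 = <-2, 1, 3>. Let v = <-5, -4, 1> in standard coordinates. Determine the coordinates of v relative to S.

<1, 2, 1>

[v]_S is the unique c with M c = v, where M has columns g1, ..., g3.
Gaussian elimination on [M | v] yields c = (1, 2, 1).
Check: g1 + 2g2 + g3 = <-5, -4, 1>.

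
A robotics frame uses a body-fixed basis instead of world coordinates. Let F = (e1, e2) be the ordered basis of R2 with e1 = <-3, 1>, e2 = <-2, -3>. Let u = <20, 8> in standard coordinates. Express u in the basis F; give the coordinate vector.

<-4, -4>

We seek scalars with c_1 e1 + c_2 e2 = u; equivalently solve M c = u where the columns of M are e1, e2.
System: -3c_1 - 2c_2 = 20, c_1 - 3c_2 = 8; solving gives c_1 = -4, c_2 = -4.
Check: -4e1 - 4e2 = <20, 8>.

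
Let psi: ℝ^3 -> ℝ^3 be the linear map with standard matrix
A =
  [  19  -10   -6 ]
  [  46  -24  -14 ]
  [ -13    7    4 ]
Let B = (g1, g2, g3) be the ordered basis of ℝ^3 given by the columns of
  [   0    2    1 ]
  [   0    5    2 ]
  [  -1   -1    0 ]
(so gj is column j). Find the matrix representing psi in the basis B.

[[2, -3, -1], [2, -2, 0], [2, -2, -1]]

Let P have columns g1, ..., g3. Then [psi]_B = P^(-1) A P.
Here det P = 1, so P^(-1) is integer; computing A P first and then P^(-1)(A P) gives [[2, -3, -1], [2, -2, 0], [2, -2, -1]].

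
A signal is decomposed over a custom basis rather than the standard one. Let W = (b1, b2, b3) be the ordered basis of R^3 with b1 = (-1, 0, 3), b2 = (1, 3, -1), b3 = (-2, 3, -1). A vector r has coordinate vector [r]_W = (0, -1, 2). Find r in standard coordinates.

By definition r = 0·b1 - b2 + 2b3.
Summing componentwise gives (-5, 3, -1).

(-5, 3, -1)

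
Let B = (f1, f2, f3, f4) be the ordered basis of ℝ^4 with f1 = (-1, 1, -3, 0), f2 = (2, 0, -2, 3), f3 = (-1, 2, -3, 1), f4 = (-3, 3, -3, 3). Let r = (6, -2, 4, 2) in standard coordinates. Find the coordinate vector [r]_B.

(-3, 1, 2, -1)

Write r = c_1 f1 + ... + c_4 f4 and solve for the c_i.
Gaussian elimination on [M | r] yields c = (-3, 1, 2, -1).
Check: -3f1 + f2 + 2f3 - f4 = (6, -2, 4, 2).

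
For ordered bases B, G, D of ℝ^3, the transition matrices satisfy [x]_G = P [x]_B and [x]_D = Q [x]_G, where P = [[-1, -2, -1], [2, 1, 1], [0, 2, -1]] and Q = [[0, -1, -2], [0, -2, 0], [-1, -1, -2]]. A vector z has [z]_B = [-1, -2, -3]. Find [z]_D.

First [z]_G = P [z]_B = [8, -7, -1].
Then [z]_D = Q [z]_G = [9, 14, 1].

[9, 14, 1]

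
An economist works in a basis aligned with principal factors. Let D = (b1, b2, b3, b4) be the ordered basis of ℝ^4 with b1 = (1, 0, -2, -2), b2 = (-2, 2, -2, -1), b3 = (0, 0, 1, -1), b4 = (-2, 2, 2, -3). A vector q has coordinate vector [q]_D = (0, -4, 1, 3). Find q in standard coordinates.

q = M [q]_D, where M has columns b1, ..., b4.
Carrying out the matrix-vector product, q = (2, -2, 15, -6).

(2, -2, 15, -6)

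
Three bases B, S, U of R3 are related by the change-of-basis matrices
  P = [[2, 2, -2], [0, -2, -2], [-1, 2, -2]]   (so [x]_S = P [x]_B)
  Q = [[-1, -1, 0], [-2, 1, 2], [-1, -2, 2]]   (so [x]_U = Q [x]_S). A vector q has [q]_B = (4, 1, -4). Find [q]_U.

(-24, -18, -18)

Apply P to get S-coordinates (18, 6, 6), then Q to get U-coordinates.
The result is [q]_U = (-24, -18, -18).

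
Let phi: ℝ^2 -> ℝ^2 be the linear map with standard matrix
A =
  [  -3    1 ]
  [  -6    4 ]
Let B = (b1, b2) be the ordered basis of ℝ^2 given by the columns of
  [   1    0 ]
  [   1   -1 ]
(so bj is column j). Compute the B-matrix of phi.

[[-2, -1], [0, 3]]

With P the matrix whose columns are b1, b2, [phi]_B = P^(-1) A P.
Column by column: phi(b1) = A b1 = (-2, -2); its B-coordinates (-2, 0) give column 1.
Continuing for each basis vector yields [phi]_B = [[-2, -1], [0, 3]].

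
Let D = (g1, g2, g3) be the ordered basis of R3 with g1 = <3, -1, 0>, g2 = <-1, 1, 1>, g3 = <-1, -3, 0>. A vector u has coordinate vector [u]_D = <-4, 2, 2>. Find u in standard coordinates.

<-16, 0, 2>

By definition u = -4g1 + 2g2 + 2g3.
Summing componentwise gives <-16, 0, 2>.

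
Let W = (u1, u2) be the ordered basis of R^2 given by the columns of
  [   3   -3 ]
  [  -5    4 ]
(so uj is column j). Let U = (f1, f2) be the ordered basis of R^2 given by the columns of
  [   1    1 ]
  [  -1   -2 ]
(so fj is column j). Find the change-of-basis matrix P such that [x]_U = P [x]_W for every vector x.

Let M have columns uj and N have columns fj. Then for every x, N [x]_U = x = M [x]_W, so P = N^(-1) M.
Since det N = -1, N^(-1) has integer entries; multiplying gives P = [[1, -2], [2, -1]].

[[1, -2], [2, -1]]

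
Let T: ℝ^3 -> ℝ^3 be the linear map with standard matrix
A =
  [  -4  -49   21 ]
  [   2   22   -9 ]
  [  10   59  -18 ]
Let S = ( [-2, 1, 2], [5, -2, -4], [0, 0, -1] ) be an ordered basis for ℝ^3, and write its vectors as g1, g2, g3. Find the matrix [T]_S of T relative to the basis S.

With P the matrix whose columns are g1, ..., g3, [T]_S = P^(-1) A P.
Column by column: T(g1) = A g1 = [1, 0, 3]; its S-coordinates [2, 1, -3] give column 1.
Continuing for each basis vector yields [T]_S = [[2, -2, 3], [1, -2, -3], [-3, 0, 0]].

[[2, -2, 3], [1, -2, -3], [-3, 0, 0]]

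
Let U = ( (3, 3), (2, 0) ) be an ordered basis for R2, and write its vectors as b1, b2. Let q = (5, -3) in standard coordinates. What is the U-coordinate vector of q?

(-1, 4)

[q]_U is the unique c with M c = q, where M has columns b1, b2.
System: 3c_1 + 2c_2 = 5, 3c_1 + 0c_2 = -3; solving gives c_1 = -1, c_2 = 4.
Check: -b1 + 4b2 = (5, -3).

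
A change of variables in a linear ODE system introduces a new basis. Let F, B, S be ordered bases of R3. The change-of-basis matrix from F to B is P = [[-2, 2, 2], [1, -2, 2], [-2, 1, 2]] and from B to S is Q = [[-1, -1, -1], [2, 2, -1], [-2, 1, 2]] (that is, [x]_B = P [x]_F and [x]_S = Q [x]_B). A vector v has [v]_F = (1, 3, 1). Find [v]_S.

(-6, 3, -9)

Apply P to get B-coordinates (6, -3, 3), then Q to get S-coordinates.
The result is [v]_S = (-6, 3, -9).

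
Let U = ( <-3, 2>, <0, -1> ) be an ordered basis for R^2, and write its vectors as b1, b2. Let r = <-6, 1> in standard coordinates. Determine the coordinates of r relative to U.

<2, 3>

We seek scalars with c_1 b1 + c_2 b2 = r; equivalently solve M c = r where the columns of M are b1, b2.
System: -3c_1 + 0c_2 = -6, 2c_1 - c_2 = 1; solving gives c_1 = 2, c_2 = 3.
Check: 2b1 + 3b2 = <-6, 1>.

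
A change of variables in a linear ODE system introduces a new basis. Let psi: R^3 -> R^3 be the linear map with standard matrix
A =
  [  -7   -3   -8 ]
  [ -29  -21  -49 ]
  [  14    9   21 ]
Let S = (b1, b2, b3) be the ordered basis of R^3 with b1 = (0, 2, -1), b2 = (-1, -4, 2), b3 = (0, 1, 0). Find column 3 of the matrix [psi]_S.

Column 3 of [psi]_S is the S-coordinate vector of psi(b3).
In standard coordinates psi(b3) = A b3 = (-3, -21, 9).
Converting to S: (-3, -21, 9) = -3b1 + 3b2 - 3b3, so the coordinate vector is (-3, 3, -3).

(-3, 3, -3)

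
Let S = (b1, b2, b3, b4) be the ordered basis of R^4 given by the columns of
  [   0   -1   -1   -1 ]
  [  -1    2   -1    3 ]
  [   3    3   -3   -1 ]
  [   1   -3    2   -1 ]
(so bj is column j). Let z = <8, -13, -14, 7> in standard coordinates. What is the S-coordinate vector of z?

<-4, -3, -1, -4>

[z]_S is the unique c with M c = z, where M has columns b1, ..., b4.
Row-reducing the augmented matrix [M | z] gives c = (-4, -3, -1, -4).
Check: -4b1 - 3b2 - b3 - 4b4 = <8, -13, -14, 7>.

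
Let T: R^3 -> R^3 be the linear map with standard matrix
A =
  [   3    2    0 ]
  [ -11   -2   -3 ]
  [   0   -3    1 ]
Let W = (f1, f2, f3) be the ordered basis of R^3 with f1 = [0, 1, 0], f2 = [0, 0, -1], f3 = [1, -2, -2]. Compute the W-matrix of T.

[[2, 3, -3], [-1, 1, -2], [2, 0, -1]]

The j-th column of [T]_W is [T(fj)]_W.
T(f1) = A f1 = [2, -2, -3] = 2f1 - f2 + 2f3, so column 1 is [2, -1, 2].
Repeating for f2, f3 and assembling the columns gives [[2, 3, -3], [-1, 1, -2], [2, 0, -1]].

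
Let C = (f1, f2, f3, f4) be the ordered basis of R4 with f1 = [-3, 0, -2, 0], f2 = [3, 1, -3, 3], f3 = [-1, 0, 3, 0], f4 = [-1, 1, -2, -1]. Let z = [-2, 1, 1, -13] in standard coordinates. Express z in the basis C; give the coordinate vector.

[-3, -3, -2, 4]

We seek scalars with c_1 f1 + ... + c_4 f4 = z; equivalently solve M c = z where the columns of M are f1, ..., f4.
Gaussian elimination on [M | z] yields c = (-3, -3, -2, 4).
Check: -3f1 - 3f2 - 2f3 + 4f4 = [-2, 1, 1, -13].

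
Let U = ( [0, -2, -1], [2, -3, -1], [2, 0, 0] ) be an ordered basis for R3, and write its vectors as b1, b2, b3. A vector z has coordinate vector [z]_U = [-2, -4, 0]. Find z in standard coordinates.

[-8, 16, 6]

z = M [z]_U, where M has columns b1, ..., b3.
Carrying out the matrix-vector product, z = [-8, 16, 6].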